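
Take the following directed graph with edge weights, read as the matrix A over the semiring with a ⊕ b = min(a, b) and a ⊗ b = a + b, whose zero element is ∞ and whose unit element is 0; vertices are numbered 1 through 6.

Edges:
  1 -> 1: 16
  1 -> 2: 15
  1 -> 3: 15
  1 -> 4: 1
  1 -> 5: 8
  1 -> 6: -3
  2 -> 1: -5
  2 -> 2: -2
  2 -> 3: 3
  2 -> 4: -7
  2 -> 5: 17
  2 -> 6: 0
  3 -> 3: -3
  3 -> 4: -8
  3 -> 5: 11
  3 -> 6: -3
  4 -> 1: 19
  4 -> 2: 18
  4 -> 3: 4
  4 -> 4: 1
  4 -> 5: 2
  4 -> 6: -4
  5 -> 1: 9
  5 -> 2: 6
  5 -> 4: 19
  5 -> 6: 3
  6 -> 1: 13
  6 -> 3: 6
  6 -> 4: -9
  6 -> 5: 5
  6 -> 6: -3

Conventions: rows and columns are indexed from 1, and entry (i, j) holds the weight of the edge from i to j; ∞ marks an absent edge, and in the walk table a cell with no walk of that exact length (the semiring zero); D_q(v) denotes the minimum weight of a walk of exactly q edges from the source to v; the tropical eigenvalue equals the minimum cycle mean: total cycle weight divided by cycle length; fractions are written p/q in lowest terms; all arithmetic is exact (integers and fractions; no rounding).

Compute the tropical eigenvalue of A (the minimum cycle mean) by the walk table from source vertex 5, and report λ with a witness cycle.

q=0: [∞, ∞, ∞, ∞, 0, ∞]
q=1: [9, 6, ∞, 19, ∞, 3]
q=2: [1, 4, 9, -6, 8, 0]
q=3: [-1, 2, -2, -9, -4, -10]
q=4: [-3, 0, -5, -19, -7, -13]
q=5: [-5, -2, -15, -22, -17, -23]
q=6: [-10, -11, -18, -32, -20, -26]
Optimal cycle mean attained by: cycle 4->6->4, total (-4) + (-9), length 2.
Answer: λ = -13/2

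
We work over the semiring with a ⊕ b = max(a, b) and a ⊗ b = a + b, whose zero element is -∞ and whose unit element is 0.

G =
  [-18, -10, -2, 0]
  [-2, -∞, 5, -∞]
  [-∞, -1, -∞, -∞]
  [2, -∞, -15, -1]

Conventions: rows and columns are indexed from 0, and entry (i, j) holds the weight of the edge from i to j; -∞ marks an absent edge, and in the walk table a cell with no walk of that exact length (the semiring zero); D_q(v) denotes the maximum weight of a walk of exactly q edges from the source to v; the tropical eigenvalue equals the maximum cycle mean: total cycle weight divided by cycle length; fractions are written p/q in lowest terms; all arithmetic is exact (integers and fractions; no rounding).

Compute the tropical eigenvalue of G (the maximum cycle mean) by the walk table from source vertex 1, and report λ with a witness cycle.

q=0: [-∞, 0, -∞, -∞]
q=1: [-2, -∞, 5, -∞]
q=2: [-20, 4, -4, -2]
q=3: [2, -5, 9, -3]
q=4: [-1, 8, 0, 2]
Optimal cycle mean attained by: cycle 1->2->1, total 5 + (-1), length 2.
Answer: λ = 2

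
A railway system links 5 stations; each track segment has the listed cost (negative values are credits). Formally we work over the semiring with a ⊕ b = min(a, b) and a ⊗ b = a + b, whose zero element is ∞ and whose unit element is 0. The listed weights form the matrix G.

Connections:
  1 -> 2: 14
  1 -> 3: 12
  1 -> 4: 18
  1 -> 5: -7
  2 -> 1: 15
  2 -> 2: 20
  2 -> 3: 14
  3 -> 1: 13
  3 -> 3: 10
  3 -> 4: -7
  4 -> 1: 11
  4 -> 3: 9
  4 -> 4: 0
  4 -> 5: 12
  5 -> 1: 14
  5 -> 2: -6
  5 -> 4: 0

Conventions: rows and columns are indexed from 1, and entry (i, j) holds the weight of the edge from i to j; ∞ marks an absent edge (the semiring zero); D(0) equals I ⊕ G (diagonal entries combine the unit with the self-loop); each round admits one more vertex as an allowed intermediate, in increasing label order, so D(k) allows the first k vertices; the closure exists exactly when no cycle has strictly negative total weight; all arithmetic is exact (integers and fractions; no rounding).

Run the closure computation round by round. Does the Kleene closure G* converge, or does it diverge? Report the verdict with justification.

D(0):
  [0, 14, 12, 18, -7]
  [15, 0, 14, ∞, ∞]
  [13, ∞, 0, -7, ∞]
  [11, ∞, 9, 0, 12]
  [14, -6, ∞, 0, 0]
D(1):
  [0, 14, 12, 18, -7]
  [15, 0, 14, 33, 8]
  [13, 27, 0, -7, 6]
  [11, 25, 9, 0, 4]
  [14, -6, 26, 0, 0]
D(2):
  [0, 14, 12, 18, -7]
  [15, 0, 14, 33, 8]
  [13, 27, 0, -7, 6]
  [11, 25, 9, 0, 4]
  [9, -6, 8, 0, 0]
D(3):
  [0, 14, 12, 5, -7]
  [15, 0, 14, 7, 8]
  [13, 27, 0, -7, 6]
  [11, 25, 9, 0, 4]
  [9, -6, 8, 0, 0]
D(4):
  [0, 14, 12, 5, -7]
  [15, 0, 14, 7, 8]
  [4, 18, 0, -7, -3]
  [11, 25, 9, 0, 4]
  [9, -6, 8, 0, 0]
D(5):
  [0, -13, 1, -7, -7]
  [15, 0, 14, 7, 8]
  [4, -9, 0, -7, -3]
  [11, -2, 9, 0, 4]
  [9, -6, 8, 0, 0]
Key observation: every diagonal entry stays at the unit through all rounds, so no improving cycle exists.
Answer: CONVERGES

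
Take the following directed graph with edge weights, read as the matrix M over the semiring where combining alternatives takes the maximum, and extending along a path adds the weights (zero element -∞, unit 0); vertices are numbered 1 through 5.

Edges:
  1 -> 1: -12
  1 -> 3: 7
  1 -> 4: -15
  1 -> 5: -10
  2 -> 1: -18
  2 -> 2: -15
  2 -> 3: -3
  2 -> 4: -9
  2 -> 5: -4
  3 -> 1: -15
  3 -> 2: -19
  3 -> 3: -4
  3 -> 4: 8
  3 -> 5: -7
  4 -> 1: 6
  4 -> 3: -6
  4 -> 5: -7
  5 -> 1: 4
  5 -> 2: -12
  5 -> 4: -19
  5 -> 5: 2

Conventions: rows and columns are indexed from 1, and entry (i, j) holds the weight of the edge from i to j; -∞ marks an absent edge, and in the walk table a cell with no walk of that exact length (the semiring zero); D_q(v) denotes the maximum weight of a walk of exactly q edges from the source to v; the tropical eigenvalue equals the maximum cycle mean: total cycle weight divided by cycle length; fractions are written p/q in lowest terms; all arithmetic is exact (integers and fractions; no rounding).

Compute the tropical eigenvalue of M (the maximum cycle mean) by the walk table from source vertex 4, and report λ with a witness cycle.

q=0: [-∞, -∞, -∞, 0, -∞]
q=1: [6, -∞, -6, -∞, -7]
q=2: [-3, -19, 13, 2, -4]
q=3: [8, -6, 9, 21, 6]
q=4: [27, -6, 15, 17, 14]
q=5: [23, 2, 34, 23, 17]
Optimal cycle mean attained by: cycle 1->3->4->1, total 7 + 8 + 6, length 3.
Answer: λ = 7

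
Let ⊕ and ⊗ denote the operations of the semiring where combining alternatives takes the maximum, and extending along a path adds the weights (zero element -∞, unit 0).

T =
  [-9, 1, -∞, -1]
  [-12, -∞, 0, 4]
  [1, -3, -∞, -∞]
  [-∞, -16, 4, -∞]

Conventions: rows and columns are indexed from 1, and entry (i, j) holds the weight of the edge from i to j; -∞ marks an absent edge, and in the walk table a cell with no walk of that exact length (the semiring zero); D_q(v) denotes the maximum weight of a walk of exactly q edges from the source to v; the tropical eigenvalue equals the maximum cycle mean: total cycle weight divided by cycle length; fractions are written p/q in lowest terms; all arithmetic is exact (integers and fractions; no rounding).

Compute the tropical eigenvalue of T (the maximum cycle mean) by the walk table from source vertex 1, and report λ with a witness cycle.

q=0: [0, -∞, -∞, -∞]
q=1: [-9, 1, -∞, -1]
q=2: [-11, -8, 3, 5]
q=3: [4, 0, 9, -4]
q=4: [10, 6, 0, 4]
Optimal cycle mean attained by: cycle 1->2->4->3->1, total 1 + 4 + 4 + 1, length 4.
Answer: λ = 5/2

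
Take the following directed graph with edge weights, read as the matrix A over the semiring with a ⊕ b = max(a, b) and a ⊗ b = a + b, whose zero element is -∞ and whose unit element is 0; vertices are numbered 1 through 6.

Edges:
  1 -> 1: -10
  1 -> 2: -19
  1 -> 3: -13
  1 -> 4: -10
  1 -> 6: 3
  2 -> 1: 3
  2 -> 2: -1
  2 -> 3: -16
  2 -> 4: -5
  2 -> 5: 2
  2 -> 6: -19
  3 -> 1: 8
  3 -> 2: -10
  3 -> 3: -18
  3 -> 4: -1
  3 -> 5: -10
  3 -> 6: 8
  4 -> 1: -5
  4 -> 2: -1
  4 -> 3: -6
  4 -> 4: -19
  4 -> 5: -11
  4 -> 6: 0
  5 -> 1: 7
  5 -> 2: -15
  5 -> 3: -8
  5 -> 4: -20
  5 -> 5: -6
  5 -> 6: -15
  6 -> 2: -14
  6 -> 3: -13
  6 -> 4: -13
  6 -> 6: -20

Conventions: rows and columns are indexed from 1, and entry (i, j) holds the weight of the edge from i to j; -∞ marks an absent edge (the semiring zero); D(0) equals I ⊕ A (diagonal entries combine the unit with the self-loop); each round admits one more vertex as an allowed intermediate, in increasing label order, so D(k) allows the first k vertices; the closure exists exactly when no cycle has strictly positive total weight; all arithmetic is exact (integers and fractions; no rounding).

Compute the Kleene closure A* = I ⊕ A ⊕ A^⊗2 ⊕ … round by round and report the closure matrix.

D(0):
  [0, -19, -13, -10, -∞, 3]
  [3, 0, -16, -5, 2, -19]
  [8, -10, 0, -1, -10, 8]
  [-5, -1, -6, 0, -11, 0]
  [7, -15, -8, -20, 0, -15]
  [-∞, -14, -13, -13, -∞, 0]
D(1):
  [0, -19, -13, -10, -∞, 3]
  [3, 0, -10, -5, 2, 6]
  [8, -10, 0, -1, -10, 11]
  [-5, -1, -6, 0, -11, 0]
  [7, -12, -6, -3, 0, 10]
  [-∞, -14, -13, -13, -∞, 0]
D(2):
  [0, -19, -13, -10, -17, 3]
  [3, 0, -10, -5, 2, 6]
  [8, -10, 0, -1, -8, 11]
  [2, -1, -6, 0, 1, 5]
  [7, -12, -6, -3, 0, 10]
  [-11, -14, -13, -13, -12, 0]
D(3):
  [0, -19, -13, -10, -17, 3]
  [3, 0, -10, -5, 2, 6]
  [8, -10, 0, -1, -8, 11]
  [2, -1, -6, 0, 1, 5]
  [7, -12, -6, -3, 0, 10]
  [-5, -14, -13, -13, -12, 0]
D(4):
  [0, -11, -13, -10, -9, 3]
  [3, 0, -10, -5, 2, 6]
  [8, -2, 0, -1, 0, 11]
  [2, -1, -6, 0, 1, 5]
  [7, -4, -6, -3, 0, 10]
  [-5, -14, -13, -13, -12, 0]
D(5):
  [0, -11, -13, -10, -9, 3]
  [9, 0, -4, -1, 2, 12]
  [8, -2, 0, -1, 0, 11]
  [8, -1, -5, 0, 1, 11]
  [7, -4, -6, -3, 0, 10]
  [-5, -14, -13, -13, -12, 0]
D(6):
  [0, -11, -10, -10, -9, 3]
  [9, 0, -1, -1, 2, 12]
  [8, -2, 0, -1, 0, 11]
  [8, -1, -2, 0, 1, 11]
  [7, -4, -3, -3, 0, 10]
  [-5, -14, -13, -13, -12, 0]
Answer: A* = [[0, -11, -10, -10, -9, 3], [9, 0, -1, -1, 2, 12], [8, -2, 0, -1, 0, 11], [8, -1, -2, 0, 1, 11], [7, -4, -3, -3, 0, 10], [-5, -14, -13, -13, -12, 0]]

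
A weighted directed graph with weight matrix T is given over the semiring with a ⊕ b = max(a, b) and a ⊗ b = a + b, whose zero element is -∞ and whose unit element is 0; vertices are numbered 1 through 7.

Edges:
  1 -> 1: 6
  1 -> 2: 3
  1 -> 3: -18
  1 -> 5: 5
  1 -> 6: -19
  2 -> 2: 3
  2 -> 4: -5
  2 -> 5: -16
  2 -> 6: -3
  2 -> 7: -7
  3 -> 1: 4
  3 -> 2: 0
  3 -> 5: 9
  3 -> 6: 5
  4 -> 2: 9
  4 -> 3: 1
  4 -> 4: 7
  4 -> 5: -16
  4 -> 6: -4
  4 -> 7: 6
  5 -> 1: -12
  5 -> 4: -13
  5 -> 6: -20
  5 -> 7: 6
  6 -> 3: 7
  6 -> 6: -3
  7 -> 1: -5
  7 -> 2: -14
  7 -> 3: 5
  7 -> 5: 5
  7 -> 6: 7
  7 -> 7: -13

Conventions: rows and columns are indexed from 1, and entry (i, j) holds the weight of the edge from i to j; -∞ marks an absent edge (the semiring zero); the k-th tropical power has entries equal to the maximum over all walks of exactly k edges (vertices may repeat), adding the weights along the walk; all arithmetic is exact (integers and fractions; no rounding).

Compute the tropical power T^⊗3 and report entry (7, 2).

T^⊗2:
  [12, 9, -12, -2, 11, 0, 11]
  [-12, 6, 4, 2, -2, 0, 1]
  [10, 7, 12, -4, 9, 2, 15]
  [5, 16, 11, 14, 11, 13, 13]
  [1, -4, 11, -6, 11, 13, -7]
  [11, 7, 4, -∞, 16, 12, -∞]
  [9, 5, 14, -8, 14, 10, 11]
T^⊗3:
  [18, 15, 16, 5, 17, 18, 17]
  [8, 11, 7, 9, 13, 9, 8]
  [16, 13, 20, 3, 21, 22, 15]
  [15, 23, 20, 21, 20, 20, 20]
  [15, 11, 20, 1, 20, 16, 17]
  [17, 14, 19, 3, 16, 9, 22]
  [18, 14, 17, 1, 23, 19, 20]
Key observation: the optimum is the walk 7->6->3->2, with weight 7 + 7 + 0 = 14.
Optimal value attained by: walk 7->6->3->2.
Answer: (T^⊗3)[7][2] = 14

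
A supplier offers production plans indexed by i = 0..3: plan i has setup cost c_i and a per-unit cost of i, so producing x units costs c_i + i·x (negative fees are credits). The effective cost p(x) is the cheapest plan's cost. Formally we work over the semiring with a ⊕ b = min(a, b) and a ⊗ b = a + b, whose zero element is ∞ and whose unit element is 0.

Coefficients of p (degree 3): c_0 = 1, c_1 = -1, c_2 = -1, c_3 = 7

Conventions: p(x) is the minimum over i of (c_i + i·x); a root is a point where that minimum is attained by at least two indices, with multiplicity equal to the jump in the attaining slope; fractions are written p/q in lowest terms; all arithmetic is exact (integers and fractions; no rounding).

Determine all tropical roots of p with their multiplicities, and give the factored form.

hull edge (i=0, c=1) to (i=1, c=-1): slope -2, span 1
hull edge (i=1, c=-1) to (i=2, c=-1): slope 0, span 1
hull edge (i=2, c=-1) to (i=3, c=7): slope 8, span 1
Factored form: p(x) = 7 ⊗ (x ⊕ (-8)) ⊗ (x ⊕ 0) ⊗ (x ⊕ 2)
Answer: roots = -8 (mult 1), 0 (mult 1), 2 (mult 1)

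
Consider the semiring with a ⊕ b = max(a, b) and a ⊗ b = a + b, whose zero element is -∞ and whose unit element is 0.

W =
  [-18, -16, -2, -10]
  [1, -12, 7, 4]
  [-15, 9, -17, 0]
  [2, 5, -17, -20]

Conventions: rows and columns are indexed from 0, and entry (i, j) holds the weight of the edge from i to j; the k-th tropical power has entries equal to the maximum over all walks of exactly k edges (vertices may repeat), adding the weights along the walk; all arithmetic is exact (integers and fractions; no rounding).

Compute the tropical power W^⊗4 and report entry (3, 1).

W^⊗2:
  [-8, 7, -9, -2]
  [6, 16, -1, 7]
  [10, 5, 16, 13]
  [6, -7, 12, 9]
W^⊗3:
  [8, 3, 14, 11]
  [17, 12, 23, 20]
  [15, 25, 12, 16]
  [11, 21, 4, 12]
W^⊗4:
  [13, 23, 10, 14]
  [22, 32, 19, 23]
  [26, 21, 32, 29]
  [22, 17, 28, 25]
Key observation: the optimum is the walk 3->1->2->3->1, with weight 5 + 7 + 0 + 5 = 17.
Optimal value attained by: walk 3->1->2->3->1.
Answer: (W^⊗4)[3][1] = 17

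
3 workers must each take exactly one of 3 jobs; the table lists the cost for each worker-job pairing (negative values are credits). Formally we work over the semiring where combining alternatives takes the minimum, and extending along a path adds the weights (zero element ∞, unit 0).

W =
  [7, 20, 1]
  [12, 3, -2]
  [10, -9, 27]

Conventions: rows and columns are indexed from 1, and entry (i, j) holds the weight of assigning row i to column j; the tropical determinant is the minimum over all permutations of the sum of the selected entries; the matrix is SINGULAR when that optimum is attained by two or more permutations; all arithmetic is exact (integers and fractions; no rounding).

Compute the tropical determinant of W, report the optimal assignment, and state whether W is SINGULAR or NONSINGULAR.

σ = (1, 2, 3): 7 + 3 + 27 = 37
σ = (1, 3, 2): 7 + (-2) + (-9) = -4
σ = (2, 1, 3): 20 + 12 + 27 = 59
σ = (2, 3, 1): 20 + (-2) + 10 = 28
σ = (3, 1, 2): 1 + 12 + (-9) = 4
σ = (3, 2, 1): 1 + 3 + 10 = 14
Optimal value attained by: σ = (1, 3, 2).
Answer: det⊕(W) = -4; verdict: NONSINGULAR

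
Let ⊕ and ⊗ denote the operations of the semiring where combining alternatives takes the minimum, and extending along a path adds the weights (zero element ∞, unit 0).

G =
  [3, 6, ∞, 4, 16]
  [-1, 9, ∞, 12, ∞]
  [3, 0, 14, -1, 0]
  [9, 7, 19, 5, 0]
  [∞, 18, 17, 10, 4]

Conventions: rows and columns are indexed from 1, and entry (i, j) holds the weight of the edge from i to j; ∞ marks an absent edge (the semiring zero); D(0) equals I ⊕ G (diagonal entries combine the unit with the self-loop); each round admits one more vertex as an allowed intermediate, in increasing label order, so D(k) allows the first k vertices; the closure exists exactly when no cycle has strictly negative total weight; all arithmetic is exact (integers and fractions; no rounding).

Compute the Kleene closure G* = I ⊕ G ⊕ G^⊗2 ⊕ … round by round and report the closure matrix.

D(0):
  [0, 6, ∞, 4, 16]
  [-1, 0, ∞, 12, ∞]
  [3, 0, 0, -1, 0]
  [9, 7, 19, 0, 0]
  [∞, 18, 17, 10, 0]
D(1):
  [0, 6, ∞, 4, 16]
  [-1, 0, ∞, 3, 15]
  [3, 0, 0, -1, 0]
  [9, 7, 19, 0, 0]
  [∞, 18, 17, 10, 0]
D(2):
  [0, 6, ∞, 4, 16]
  [-1, 0, ∞, 3, 15]
  [-1, 0, 0, -1, 0]
  [6, 7, 19, 0, 0]
  [17, 18, 17, 10, 0]
D(3):
  [0, 6, ∞, 4, 16]
  [-1, 0, ∞, 3, 15]
  [-1, 0, 0, -1, 0]
  [6, 7, 19, 0, 0]
  [16, 17, 17, 10, 0]
D(4):
  [0, 6, 23, 4, 4]
  [-1, 0, 22, 3, 3]
  [-1, 0, 0, -1, -1]
  [6, 7, 19, 0, 0]
  [16, 17, 17, 10, 0]
D(5):
  [0, 6, 21, 4, 4]
  [-1, 0, 20, 3, 3]
  [-1, 0, 0, -1, -1]
  [6, 7, 17, 0, 0]
  [16, 17, 17, 10, 0]
Answer: G* = [[0, 6, 21, 4, 4], [-1, 0, 20, 3, 3], [-1, 0, 0, -1, -1], [6, 7, 17, 0, 0], [16, 17, 17, 10, 0]]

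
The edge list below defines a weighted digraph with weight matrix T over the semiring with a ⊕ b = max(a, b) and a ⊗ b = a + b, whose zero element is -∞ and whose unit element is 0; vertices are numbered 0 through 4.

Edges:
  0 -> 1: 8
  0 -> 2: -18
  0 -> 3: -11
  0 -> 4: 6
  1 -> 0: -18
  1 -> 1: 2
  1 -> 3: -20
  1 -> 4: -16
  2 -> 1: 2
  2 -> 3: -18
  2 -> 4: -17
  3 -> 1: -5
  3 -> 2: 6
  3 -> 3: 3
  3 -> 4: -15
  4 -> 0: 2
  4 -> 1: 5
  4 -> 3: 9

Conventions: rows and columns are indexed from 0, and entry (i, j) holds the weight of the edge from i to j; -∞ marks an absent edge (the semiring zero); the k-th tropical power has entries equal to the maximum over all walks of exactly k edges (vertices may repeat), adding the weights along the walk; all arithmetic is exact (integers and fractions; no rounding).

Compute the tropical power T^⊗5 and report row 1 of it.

T^⊗2:
  [8, 11, -5, 15, -8]
  [-14, 4, -14, -7, -12]
  [-15, 4, -12, -8, -14]
  [-13, 8, 9, 6, -11]
  [-13, 10, 15, 12, 8]
T^⊗3:
  [-6, 16, 21, 18, 14]
  [-10, 6, -1, -3, -8]
  [-12, 6, -2, -5, -9]
  [-9, 11, 12, 9, -7]
  [10, 17, 18, 17, -2]
T^⊗4:
  [16, 23, 24, 23, 4]
  [-6, 8, 3, 1, -4]
  [-7, 8, 1, 0, -6]
  [-5, 14, 15, 12, -3]
  [0, 20, 23, 20, 16]
T^⊗5:
  [6, 26, 29, 26, 22]
  [-2, 10, 7, 5, 0]
  [-4, 10, 6, 3, -1]
  [-1, 17, 18, 15, 1]
  [18, 25, 26, 25, 6]
Answer: row 1 of T^⊗5 = [-2, 10, 7, 5, 0]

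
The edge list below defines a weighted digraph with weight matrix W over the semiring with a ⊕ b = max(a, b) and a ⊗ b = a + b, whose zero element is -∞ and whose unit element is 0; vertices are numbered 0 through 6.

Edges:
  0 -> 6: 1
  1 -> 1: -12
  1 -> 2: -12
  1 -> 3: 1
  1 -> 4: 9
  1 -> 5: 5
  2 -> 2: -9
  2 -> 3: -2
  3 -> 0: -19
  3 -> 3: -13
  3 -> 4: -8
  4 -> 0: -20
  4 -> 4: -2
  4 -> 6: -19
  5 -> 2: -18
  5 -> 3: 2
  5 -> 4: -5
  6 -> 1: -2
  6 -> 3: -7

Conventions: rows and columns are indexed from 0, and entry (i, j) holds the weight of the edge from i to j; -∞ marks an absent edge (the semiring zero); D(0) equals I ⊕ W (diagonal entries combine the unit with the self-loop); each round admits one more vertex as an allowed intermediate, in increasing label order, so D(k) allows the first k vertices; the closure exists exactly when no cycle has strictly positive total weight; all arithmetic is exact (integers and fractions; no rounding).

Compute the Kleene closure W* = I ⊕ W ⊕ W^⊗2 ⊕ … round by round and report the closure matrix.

D(0):
  [0, -∞, -∞, -∞, -∞, -∞, 1]
  [-∞, 0, -12, 1, 9, 5, -∞]
  [-∞, -∞, 0, -2, -∞, -∞, -∞]
  [-19, -∞, -∞, 0, -8, -∞, -∞]
  [-20, -∞, -∞, -∞, 0, -∞, -19]
  [-∞, -∞, -18, 2, -5, 0, -∞]
  [-∞, -2, -∞, -7, -∞, -∞, 0]
D(1):
  [0, -∞, -∞, -∞, -∞, -∞, 1]
  [-∞, 0, -12, 1, 9, 5, -∞]
  [-∞, -∞, 0, -2, -∞, -∞, -∞]
  [-19, -∞, -∞, 0, -8, -∞, -18]
  [-20, -∞, -∞, -∞, 0, -∞, -19]
  [-∞, -∞, -18, 2, -5, 0, -∞]
  [-∞, -2, -∞, -7, -∞, -∞, 0]
D(2):
  [0, -∞, -∞, -∞, -∞, -∞, 1]
  [-∞, 0, -12, 1, 9, 5, -∞]
  [-∞, -∞, 0, -2, -∞, -∞, -∞]
  [-19, -∞, -∞, 0, -8, -∞, -18]
  [-20, -∞, -∞, -∞, 0, -∞, -19]
  [-∞, -∞, -18, 2, -5, 0, -∞]
  [-∞, -2, -14, -1, 7, 3, 0]
D(3):
  [0, -∞, -∞, -∞, -∞, -∞, 1]
  [-∞, 0, -12, 1, 9, 5, -∞]
  [-∞, -∞, 0, -2, -∞, -∞, -∞]
  [-19, -∞, -∞, 0, -8, -∞, -18]
  [-20, -∞, -∞, -∞, 0, -∞, -19]
  [-∞, -∞, -18, 2, -5, 0, -∞]
  [-∞, -2, -14, -1, 7, 3, 0]
D(4):
  [0, -∞, -∞, -∞, -∞, -∞, 1]
  [-18, 0, -12, 1, 9, 5, -17]
  [-21, -∞, 0, -2, -10, -∞, -20]
  [-19, -∞, -∞, 0, -8, -∞, -18]
  [-20, -∞, -∞, -∞, 0, -∞, -19]
  [-17, -∞, -18, 2, -5, 0, -16]
  [-20, -2, -14, -1, 7, 3, 0]
D(5):
  [0, -∞, -∞, -∞, -∞, -∞, 1]
  [-11, 0, -12, 1, 9, 5, -10]
  [-21, -∞, 0, -2, -10, -∞, -20]
  [-19, -∞, -∞, 0, -8, -∞, -18]
  [-20, -∞, -∞, -∞, 0, -∞, -19]
  [-17, -∞, -18, 2, -5, 0, -16]
  [-13, -2, -14, -1, 7, 3, 0]
D(6):
  [0, -∞, -∞, -∞, -∞, -∞, 1]
  [-11, 0, -12, 7, 9, 5, -10]
  [-21, -∞, 0, -2, -10, -∞, -20]
  [-19, -∞, -∞, 0, -8, -∞, -18]
  [-20, -∞, -∞, -∞, 0, -∞, -19]
  [-17, -∞, -18, 2, -5, 0, -16]
  [-13, -2, -14, 5, 7, 3, 0]
D(7):
  [0, -1, -13, 6, 8, 4, 1]
  [-11, 0, -12, 7, 9, 5, -10]
  [-21, -22, 0, -2, -10, -17, -20]
  [-19, -20, -32, 0, -8, -15, -18]
  [-20, -21, -33, -14, 0, -16, -19]
  [-17, -18, -18, 2, -5, 0, -16]
  [-13, -2, -14, 5, 7, 3, 0]
Answer: W* = [[0, -1, -13, 6, 8, 4, 1], [-11, 0, -12, 7, 9, 5, -10], [-21, -22, 0, -2, -10, -17, -20], [-19, -20, -32, 0, -8, -15, -18], [-20, -21, -33, -14, 0, -16, -19], [-17, -18, -18, 2, -5, 0, -16], [-13, -2, -14, 5, 7, 3, 0]]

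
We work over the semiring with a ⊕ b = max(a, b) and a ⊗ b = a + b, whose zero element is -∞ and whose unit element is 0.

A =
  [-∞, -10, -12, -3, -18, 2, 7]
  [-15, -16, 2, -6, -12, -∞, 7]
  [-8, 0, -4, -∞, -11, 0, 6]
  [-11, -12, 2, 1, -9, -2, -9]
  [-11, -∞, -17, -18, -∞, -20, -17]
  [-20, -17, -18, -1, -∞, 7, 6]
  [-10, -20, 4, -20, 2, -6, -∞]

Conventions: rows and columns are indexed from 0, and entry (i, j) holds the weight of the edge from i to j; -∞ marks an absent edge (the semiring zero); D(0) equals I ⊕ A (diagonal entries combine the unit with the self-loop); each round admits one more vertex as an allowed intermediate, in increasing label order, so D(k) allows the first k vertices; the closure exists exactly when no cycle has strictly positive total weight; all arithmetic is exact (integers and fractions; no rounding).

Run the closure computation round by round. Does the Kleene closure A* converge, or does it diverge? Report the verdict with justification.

Detection: at round 0, diagonal entry (3, 3) turns strictly positive.
Key observation: the cycle 3->3 has total weight 1, which is strictly positive.
Answer: DIVERGES — positive cycle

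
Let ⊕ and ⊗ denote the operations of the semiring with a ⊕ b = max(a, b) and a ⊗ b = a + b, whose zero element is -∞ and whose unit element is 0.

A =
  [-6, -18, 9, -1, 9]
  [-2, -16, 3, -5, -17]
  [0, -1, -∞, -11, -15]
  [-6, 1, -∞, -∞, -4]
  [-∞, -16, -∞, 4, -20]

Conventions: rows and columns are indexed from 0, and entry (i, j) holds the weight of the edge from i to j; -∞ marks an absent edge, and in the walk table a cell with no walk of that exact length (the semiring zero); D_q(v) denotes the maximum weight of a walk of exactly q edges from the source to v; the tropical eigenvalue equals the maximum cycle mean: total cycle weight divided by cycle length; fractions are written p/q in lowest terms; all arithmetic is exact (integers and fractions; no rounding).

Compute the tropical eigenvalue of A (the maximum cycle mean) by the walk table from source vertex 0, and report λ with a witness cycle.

q=0: [0, -∞, -∞, -∞, -∞]
q=1: [-6, -18, 9, -1, 9]
q=2: [9, 8, 3, 13, 3]
q=3: [7, 14, 18, 8, 18]
q=4: [18, 17, 17, 22, 16]
q=5: [17, 23, 27, 20, 27]
Optimal cycle mean attained by: cycle 0->2->0, total 9 + 0, length 2.
Answer: λ = 9/2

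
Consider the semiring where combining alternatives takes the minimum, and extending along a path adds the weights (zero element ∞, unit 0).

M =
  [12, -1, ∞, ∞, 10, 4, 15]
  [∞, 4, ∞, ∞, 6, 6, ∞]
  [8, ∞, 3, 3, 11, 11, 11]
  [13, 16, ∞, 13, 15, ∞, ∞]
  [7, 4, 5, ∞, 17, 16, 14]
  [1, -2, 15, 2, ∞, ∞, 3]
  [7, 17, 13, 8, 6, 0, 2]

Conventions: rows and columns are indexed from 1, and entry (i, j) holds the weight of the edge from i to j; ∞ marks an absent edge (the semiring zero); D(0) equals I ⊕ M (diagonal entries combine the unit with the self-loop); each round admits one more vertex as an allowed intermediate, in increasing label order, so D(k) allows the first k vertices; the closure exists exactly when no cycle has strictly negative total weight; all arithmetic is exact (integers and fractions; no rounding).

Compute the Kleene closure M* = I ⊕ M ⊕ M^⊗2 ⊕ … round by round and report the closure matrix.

D(0):
  [0, -1, ∞, ∞, 10, 4, 15]
  [∞, 0, ∞, ∞, 6, 6, ∞]
  [8, ∞, 0, 3, 11, 11, 11]
  [13, 16, ∞, 0, 15, ∞, ∞]
  [7, 4, 5, ∞, 0, 16, 14]
  [1, -2, 15, 2, ∞, 0, 3]
  [7, 17, 13, 8, 6, 0, 0]
D(1):
  [0, -1, ∞, ∞, 10, 4, 15]
  [∞, 0, ∞, ∞, 6, 6, ∞]
  [8, 7, 0, 3, 11, 11, 11]
  [13, 12, ∞, 0, 15, 17, 28]
  [7, 4, 5, ∞, 0, 11, 14]
  [1, -2, 15, 2, 11, 0, 3]
  [7, 6, 13, 8, 6, 0, 0]
D(2):
  [0, -1, ∞, ∞, 5, 4, 15]
  [∞, 0, ∞, ∞, 6, 6, ∞]
  [8, 7, 0, 3, 11, 11, 11]
  [13, 12, ∞, 0, 15, 17, 28]
  [7, 4, 5, ∞, 0, 10, 14]
  [1, -2, 15, 2, 4, 0, 3]
  [7, 6, 13, 8, 6, 0, 0]
D(3):
  [0, -1, ∞, ∞, 5, 4, 15]
  [∞, 0, ∞, ∞, 6, 6, ∞]
  [8, 7, 0, 3, 11, 11, 11]
  [13, 12, ∞, 0, 15, 17, 28]
  [7, 4, 5, 8, 0, 10, 14]
  [1, -2, 15, 2, 4, 0, 3]
  [7, 6, 13, 8, 6, 0, 0]
D(4):
  [0, -1, ∞, ∞, 5, 4, 15]
  [∞, 0, ∞, ∞, 6, 6, ∞]
  [8, 7, 0, 3, 11, 11, 11]
  [13, 12, ∞, 0, 15, 17, 28]
  [7, 4, 5, 8, 0, 10, 14]
  [1, -2, 15, 2, 4, 0, 3]
  [7, 6, 13, 8, 6, 0, 0]
D(5):
  [0, -1, 10, 13, 5, 4, 15]
  [13, 0, 11, 14, 6, 6, 20]
  [8, 7, 0, 3, 11, 11, 11]
  [13, 12, 20, 0, 15, 17, 28]
  [7, 4, 5, 8, 0, 10, 14]
  [1, -2, 9, 2, 4, 0, 3]
  [7, 6, 11, 8, 6, 0, 0]
D(6):
  [0, -1, 10, 6, 5, 4, 7]
  [7, 0, 11, 8, 6, 6, 9]
  [8, 7, 0, 3, 11, 11, 11]
  [13, 12, 20, 0, 15, 17, 20]
  [7, 4, 5, 8, 0, 10, 13]
  [1, -2, 9, 2, 4, 0, 3]
  [1, -2, 9, 2, 4, 0, 0]
D(7):
  [0, -1, 10, 6, 5, 4, 7]
  [7, 0, 11, 8, 6, 6, 9]
  [8, 7, 0, 3, 11, 11, 11]
  [13, 12, 20, 0, 15, 17, 20]
  [7, 4, 5, 8, 0, 10, 13]
  [1, -2, 9, 2, 4, 0, 3]
  [1, -2, 9, 2, 4, 0, 0]
Answer: M* = [[0, -1, 10, 6, 5, 4, 7], [7, 0, 11, 8, 6, 6, 9], [8, 7, 0, 3, 11, 11, 11], [13, 12, 20, 0, 15, 17, 20], [7, 4, 5, 8, 0, 10, 13], [1, -2, 9, 2, 4, 0, 3], [1, -2, 9, 2, 4, 0, 0]]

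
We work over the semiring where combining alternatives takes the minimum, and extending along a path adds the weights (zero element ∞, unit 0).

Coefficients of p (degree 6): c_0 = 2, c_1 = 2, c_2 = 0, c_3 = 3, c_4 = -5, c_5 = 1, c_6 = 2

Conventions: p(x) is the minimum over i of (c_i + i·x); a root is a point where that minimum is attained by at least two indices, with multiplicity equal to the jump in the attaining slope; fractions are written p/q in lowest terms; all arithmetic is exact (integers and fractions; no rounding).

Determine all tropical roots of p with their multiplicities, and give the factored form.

hull edge (i=0, c=2) to (i=4, c=-5): slope -7/4, span 4
hull edge (i=4, c=-5) to (i=6, c=2): slope 7/2, span 2
Factored form: p(x) = 2 ⊗ (x ⊕ (-7/2)) ⊗ (x ⊕ (-7/2)) ⊗ (x ⊕ 7/4) ⊗ (x ⊕ 7/4) ⊗ (x ⊕ 7/4) ⊗ (x ⊕ 7/4)
Answer: roots = -7/2 (mult 2), 7/4 (mult 4)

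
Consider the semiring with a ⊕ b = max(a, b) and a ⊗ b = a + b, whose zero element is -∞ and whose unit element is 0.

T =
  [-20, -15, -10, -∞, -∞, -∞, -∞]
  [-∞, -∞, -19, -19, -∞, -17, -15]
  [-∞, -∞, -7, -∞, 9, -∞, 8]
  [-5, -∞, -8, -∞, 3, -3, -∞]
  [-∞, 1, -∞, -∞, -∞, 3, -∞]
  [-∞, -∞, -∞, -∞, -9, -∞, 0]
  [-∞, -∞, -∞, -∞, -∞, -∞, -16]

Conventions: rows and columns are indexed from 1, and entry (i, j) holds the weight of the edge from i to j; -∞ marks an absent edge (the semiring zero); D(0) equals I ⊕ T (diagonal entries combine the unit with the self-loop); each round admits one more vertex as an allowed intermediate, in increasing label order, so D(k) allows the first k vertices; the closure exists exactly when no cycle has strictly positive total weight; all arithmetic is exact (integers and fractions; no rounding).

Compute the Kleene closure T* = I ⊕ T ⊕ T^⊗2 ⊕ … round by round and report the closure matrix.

D(0):
  [0, -15, -10, -∞, -∞, -∞, -∞]
  [-∞, 0, -19, -19, -∞, -17, -15]
  [-∞, -∞, 0, -∞, 9, -∞, 8]
  [-5, -∞, -8, 0, 3, -3, -∞]
  [-∞, 1, -∞, -∞, 0, 3, -∞]
  [-∞, -∞, -∞, -∞, -9, 0, 0]
  [-∞, -∞, -∞, -∞, -∞, -∞, 0]
D(1):
  [0, -15, -10, -∞, -∞, -∞, -∞]
  [-∞, 0, -19, -19, -∞, -17, -15]
  [-∞, -∞, 0, -∞, 9, -∞, 8]
  [-5, -20, -8, 0, 3, -3, -∞]
  [-∞, 1, -∞, -∞, 0, 3, -∞]
  [-∞, -∞, -∞, -∞, -9, 0, 0]
  [-∞, -∞, -∞, -∞, -∞, -∞, 0]
D(2):
  [0, -15, -10, -34, -∞, -32, -30]
  [-∞, 0, -19, -19, -∞, -17, -15]
  [-∞, -∞, 0, -∞, 9, -∞, 8]
  [-5, -20, -8, 0, 3, -3, -35]
  [-∞, 1, -18, -18, 0, 3, -14]
  [-∞, -∞, -∞, -∞, -9, 0, 0]
  [-∞, -∞, -∞, -∞, -∞, -∞, 0]
D(3):
  [0, -15, -10, -34, -1, -32, -2]
  [-∞, 0, -19, -19, -10, -17, -11]
  [-∞, -∞, 0, -∞, 9, -∞, 8]
  [-5, -20, -8, 0, 3, -3, 0]
  [-∞, 1, -18, -18, 0, 3, -10]
  [-∞, -∞, -∞, -∞, -9, 0, 0]
  [-∞, -∞, -∞, -∞, -∞, -∞, 0]
D(4):
  [0, -15, -10, -34, -1, -32, -2]
  [-24, 0, -19, -19, -10, -17, -11]
  [-∞, -∞, 0, -∞, 9, -∞, 8]
  [-5, -20, -8, 0, 3, -3, 0]
  [-23, 1, -18, -18, 0, 3, -10]
  [-∞, -∞, -∞, -∞, -9, 0, 0]
  [-∞, -∞, -∞, -∞, -∞, -∞, 0]
D(5):
  [0, 0, -10, -19, -1, 2, -2]
  [-24, 0, -19, -19, -10, -7, -11]
  [-14, 10, 0, -9, 9, 12, 8]
  [-5, 4, -8, 0, 3, 6, 0]
  [-23, 1, -18, -18, 0, 3, -10]
  [-32, -8, -27, -27, -9, 0, 0]
  [-∞, -∞, -∞, -∞, -∞, -∞, 0]
D(6):
  [0, 0, -10, -19, -1, 2, 2]
  [-24, 0, -19, -19, -10, -7, -7]
  [-14, 10, 0, -9, 9, 12, 12]
  [-5, 4, -8, 0, 3, 6, 6]
  [-23, 1, -18, -18, 0, 3, 3]
  [-32, -8, -27, -27, -9, 0, 0]
  [-∞, -∞, -∞, -∞, -∞, -∞, 0]
D(7):
  [0, 0, -10, -19, -1, 2, 2]
  [-24, 0, -19, -19, -10, -7, -7]
  [-14, 10, 0, -9, 9, 12, 12]
  [-5, 4, -8, 0, 3, 6, 6]
  [-23, 1, -18, -18, 0, 3, 3]
  [-32, -8, -27, -27, -9, 0, 0]
  [-∞, -∞, -∞, -∞, -∞, -∞, 0]
Answer: T* = [[0, 0, -10, -19, -1, 2, 2], [-24, 0, -19, -19, -10, -7, -7], [-14, 10, 0, -9, 9, 12, 12], [-5, 4, -8, 0, 3, 6, 6], [-23, 1, -18, -18, 0, 3, 3], [-32, -8, -27, -27, -9, 0, 0], [-∞, -∞, -∞, -∞, -∞, -∞, 0]]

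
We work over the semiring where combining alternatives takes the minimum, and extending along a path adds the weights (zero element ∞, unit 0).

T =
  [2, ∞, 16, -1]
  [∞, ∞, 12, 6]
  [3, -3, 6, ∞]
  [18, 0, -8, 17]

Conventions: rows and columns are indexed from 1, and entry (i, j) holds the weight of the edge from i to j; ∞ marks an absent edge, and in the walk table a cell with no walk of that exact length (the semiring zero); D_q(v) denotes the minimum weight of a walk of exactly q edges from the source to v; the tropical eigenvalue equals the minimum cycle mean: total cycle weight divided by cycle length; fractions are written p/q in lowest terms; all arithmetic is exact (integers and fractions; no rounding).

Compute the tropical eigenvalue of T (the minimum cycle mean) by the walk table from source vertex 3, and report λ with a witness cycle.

q=0: [∞, ∞, 0, ∞]
q=1: [3, -3, 6, ∞]
q=2: [5, 3, 9, 2]
q=3: [7, 2, -6, 4]
q=4: [-3, -9, -4, 6]
Optimal cycle mean attained by: cycle 1->4->3->1, total (-1) + (-8) + 3, length 3.
Answer: λ = -2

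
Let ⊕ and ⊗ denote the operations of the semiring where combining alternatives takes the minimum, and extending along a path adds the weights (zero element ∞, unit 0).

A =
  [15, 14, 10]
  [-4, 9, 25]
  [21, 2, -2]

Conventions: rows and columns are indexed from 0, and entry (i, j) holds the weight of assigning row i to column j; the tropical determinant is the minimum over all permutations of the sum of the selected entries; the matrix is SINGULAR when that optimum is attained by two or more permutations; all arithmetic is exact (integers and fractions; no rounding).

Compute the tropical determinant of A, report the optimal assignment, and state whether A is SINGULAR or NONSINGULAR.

σ = (0, 1, 2): 15 + 9 + (-2) = 22
σ = (0, 2, 1): 15 + 25 + 2 = 42
σ = (1, 0, 2): 14 + (-4) + (-2) = 8
σ = (1, 2, 0): 14 + 25 + 21 = 60
σ = (2, 0, 1): 10 + (-4) + 2 = 8
σ = (2, 1, 0): 10 + 9 + 21 = 40
Optimal value attained by: σ = (1, 0, 2).
Answer: det⊕(A) = 8; verdict: SINGULAR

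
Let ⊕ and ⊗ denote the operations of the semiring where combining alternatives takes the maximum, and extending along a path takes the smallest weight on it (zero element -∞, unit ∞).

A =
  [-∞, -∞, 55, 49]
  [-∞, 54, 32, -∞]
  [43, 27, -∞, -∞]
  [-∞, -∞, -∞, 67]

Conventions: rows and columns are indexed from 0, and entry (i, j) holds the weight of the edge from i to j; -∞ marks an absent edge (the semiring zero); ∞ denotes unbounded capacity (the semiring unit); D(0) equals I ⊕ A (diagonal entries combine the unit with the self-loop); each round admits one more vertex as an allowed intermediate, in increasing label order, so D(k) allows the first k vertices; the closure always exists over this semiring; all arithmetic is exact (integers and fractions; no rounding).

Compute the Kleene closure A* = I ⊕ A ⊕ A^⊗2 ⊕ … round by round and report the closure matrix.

D(0):
  [∞, -∞, 55, 49]
  [-∞, ∞, 32, -∞]
  [43, 27, ∞, -∞]
  [-∞, -∞, -∞, ∞]
D(1):
  [∞, -∞, 55, 49]
  [-∞, ∞, 32, -∞]
  [43, 27, ∞, 43]
  [-∞, -∞, -∞, ∞]
D(2):
  [∞, -∞, 55, 49]
  [-∞, ∞, 32, -∞]
  [43, 27, ∞, 43]
  [-∞, -∞, -∞, ∞]
D(3):
  [∞, 27, 55, 49]
  [32, ∞, 32, 32]
  [43, 27, ∞, 43]
  [-∞, -∞, -∞, ∞]
D(4):
  [∞, 27, 55, 49]
  [32, ∞, 32, 32]
  [43, 27, ∞, 43]
  [-∞, -∞, -∞, ∞]
Answer: A* = [[∞, 27, 55, 49], [32, ∞, 32, 32], [43, 27, ∞, 43], [-∞, -∞, -∞, ∞]]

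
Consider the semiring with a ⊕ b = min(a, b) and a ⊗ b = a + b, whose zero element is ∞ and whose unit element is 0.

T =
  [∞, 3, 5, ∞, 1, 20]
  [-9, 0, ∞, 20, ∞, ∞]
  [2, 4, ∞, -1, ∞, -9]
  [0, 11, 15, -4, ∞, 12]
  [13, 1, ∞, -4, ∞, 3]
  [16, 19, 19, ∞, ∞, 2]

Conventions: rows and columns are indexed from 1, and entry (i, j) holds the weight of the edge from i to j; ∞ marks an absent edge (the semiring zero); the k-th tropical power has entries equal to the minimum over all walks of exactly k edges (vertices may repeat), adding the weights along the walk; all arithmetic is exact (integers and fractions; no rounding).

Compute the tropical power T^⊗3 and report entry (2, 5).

T^⊗2:
  [-6, 2, 39, -3, ∞, -4]
  [-9, -6, -4, 16, -8, 11]
  [-5, 4, 7, -5, 3, -7]
  [-4, 3, 5, -8, 1, 6]
  [-8, 1, 11, -8, 14, 5]
  [10, 19, 21, 18, 17, 4]
T^⊗3:
  [-7, -3, -1, -7, -5, -2]
  [-15, -7, -4, -12, -8, -13]
  [-5, -2, 0, -9, -4, -5]
  [-8, -1, 1, -12, -3, -4]
  [-8, -5, -3, -12, -7, 2]
  [10, 13, 15, 13, 11, 6]
Key observation: the optimum is the walk 2->2->1->5, with weight 0 + (-9) + 1 = -8.
Optimal value attained by: walk 2->2->1->5.
Answer: (T^⊗3)[2][5] = -8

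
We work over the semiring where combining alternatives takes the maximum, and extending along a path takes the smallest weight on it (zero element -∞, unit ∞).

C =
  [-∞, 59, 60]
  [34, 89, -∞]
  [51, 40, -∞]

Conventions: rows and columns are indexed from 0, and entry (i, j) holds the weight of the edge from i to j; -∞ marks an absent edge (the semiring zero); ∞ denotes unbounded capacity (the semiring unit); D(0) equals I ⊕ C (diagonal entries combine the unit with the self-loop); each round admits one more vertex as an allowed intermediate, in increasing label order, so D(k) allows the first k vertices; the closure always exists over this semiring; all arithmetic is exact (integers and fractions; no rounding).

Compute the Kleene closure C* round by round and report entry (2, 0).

D(0):
  [∞, 59, 60]
  [34, ∞, -∞]
  [51, 40, ∞]
D(1):
  [∞, 59, 60]
  [34, ∞, 34]
  [51, 51, ∞]
D(2):
  [∞, 59, 60]
  [34, ∞, 34]
  [51, 51, ∞]
D(3):
  [∞, 59, 60]
  [34, ∞, 34]
  [51, 51, ∞]
Answer: C*[2][0] = 51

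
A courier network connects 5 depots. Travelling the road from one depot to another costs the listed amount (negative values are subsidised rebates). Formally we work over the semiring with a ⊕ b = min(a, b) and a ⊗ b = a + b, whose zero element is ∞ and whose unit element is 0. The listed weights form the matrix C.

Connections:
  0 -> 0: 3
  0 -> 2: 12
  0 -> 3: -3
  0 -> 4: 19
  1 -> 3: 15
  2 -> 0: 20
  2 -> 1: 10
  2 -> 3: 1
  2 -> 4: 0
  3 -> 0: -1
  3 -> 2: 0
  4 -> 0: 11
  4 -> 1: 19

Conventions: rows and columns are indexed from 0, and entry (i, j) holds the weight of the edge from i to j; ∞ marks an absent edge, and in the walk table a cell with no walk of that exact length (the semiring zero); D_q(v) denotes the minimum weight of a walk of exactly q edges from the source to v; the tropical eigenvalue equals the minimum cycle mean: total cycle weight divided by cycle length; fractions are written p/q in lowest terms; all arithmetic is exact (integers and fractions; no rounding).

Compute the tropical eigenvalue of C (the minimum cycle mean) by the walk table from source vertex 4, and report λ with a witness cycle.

q=0: [∞, ∞, ∞, ∞, 0]
q=1: [11, 19, ∞, ∞, ∞]
q=2: [14, ∞, 23, 8, 30]
q=3: [7, 33, 8, 11, 23]
q=4: [10, 18, 11, 4, 8]
q=5: [3, 21, 4, 7, 11]
Optimal cycle mean attained by: cycle 0->3->0, total (-3) + (-1), length 2.
Answer: λ = -2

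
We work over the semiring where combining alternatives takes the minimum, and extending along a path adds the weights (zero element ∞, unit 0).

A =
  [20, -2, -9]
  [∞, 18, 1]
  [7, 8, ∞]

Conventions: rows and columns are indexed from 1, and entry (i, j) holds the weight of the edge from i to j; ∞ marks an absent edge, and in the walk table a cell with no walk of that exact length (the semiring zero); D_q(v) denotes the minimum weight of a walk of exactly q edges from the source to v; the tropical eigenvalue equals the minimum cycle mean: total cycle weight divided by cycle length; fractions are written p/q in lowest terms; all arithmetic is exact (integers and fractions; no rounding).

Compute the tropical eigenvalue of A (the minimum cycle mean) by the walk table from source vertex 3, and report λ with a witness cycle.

q=0: [∞, ∞, 0]
q=1: [7, 8, ∞]
q=2: [27, 5, -2]
q=3: [5, 6, 6]
Optimal cycle mean attained by: cycle 1->3->1, total (-9) + 7, length 2.
Answer: λ = -1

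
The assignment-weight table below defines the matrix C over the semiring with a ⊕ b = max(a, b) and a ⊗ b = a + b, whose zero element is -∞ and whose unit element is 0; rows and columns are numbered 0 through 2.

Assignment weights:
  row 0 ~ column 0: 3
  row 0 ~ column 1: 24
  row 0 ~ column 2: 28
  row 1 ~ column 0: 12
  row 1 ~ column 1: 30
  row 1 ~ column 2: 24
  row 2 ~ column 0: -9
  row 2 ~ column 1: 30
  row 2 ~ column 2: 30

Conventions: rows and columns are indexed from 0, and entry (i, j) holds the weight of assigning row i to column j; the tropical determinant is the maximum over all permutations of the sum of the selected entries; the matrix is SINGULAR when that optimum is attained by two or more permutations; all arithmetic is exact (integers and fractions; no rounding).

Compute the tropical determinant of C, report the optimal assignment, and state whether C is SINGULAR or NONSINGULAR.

σ = (0, 1, 2): 3 + 30 + 30 = 63
σ = (0, 2, 1): 3 + 24 + 30 = 57
σ = (1, 0, 2): 24 + 12 + 30 = 66
σ = (1, 2, 0): 24 + 24 + (-9) = 39
σ = (2, 0, 1): 28 + 12 + 30 = 70
σ = (2, 1, 0): 28 + 30 + (-9) = 49
Optimal value attained by: σ = (2, 0, 1).
Answer: det⊕(C) = 70; verdict: NONSINGULAR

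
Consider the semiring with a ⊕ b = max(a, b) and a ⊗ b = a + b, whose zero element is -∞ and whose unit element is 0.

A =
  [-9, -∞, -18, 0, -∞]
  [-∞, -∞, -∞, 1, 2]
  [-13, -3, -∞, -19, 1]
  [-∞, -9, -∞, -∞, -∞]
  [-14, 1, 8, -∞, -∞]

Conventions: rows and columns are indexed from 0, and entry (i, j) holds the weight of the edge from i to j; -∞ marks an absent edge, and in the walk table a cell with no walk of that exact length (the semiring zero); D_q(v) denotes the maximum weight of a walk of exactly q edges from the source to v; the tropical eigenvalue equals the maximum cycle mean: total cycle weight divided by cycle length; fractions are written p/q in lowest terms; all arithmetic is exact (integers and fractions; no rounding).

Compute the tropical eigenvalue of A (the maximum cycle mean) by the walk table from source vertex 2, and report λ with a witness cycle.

q=0: [-∞, -∞, 0, -∞, -∞]
q=1: [-13, -3, -∞, -19, 1]
q=2: [-13, 2, 9, -2, -1]
q=3: [-4, 6, 7, 3, 10]
q=4: [-4, 11, 18, 7, 8]
q=5: [5, 15, 16, 12, 19]
Optimal cycle mean attained by: cycle 2->4->2, total 1 + 8, length 2.
Answer: λ = 9/2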